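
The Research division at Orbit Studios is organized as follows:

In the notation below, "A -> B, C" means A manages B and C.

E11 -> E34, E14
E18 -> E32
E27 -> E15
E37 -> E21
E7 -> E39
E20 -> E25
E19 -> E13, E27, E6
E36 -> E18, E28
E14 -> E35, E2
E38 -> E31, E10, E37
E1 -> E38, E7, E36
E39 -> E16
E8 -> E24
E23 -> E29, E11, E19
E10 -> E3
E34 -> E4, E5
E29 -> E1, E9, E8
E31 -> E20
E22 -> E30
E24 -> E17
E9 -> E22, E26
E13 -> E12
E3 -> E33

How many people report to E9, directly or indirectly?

E9 directly manages E22, E26. Under E22: E30 (1). E26 has no reports. So E9's organization is 2 direct reports plus everyone under them: 2 + 1 = 3.

3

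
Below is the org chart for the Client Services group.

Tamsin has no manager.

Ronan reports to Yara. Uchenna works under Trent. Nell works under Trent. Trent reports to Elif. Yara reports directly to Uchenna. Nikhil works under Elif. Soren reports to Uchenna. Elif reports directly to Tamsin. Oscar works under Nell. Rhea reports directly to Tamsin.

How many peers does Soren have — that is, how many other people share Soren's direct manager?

Soren reports to Uchenna. Uchenna's other direct reports are Yara — 1 peer.

1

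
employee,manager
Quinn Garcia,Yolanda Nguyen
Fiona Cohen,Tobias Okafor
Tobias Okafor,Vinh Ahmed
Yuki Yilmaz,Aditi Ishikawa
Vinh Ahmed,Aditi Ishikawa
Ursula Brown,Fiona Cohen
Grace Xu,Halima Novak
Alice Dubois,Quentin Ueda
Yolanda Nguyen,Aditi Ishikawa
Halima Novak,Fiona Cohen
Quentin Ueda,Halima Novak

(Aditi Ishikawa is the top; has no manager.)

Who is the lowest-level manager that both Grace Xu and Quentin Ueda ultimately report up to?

Grace Xu's chain of managers is Halima Novak, Fiona Cohen, Tobias Okafor, Vinh Ahmed, Aditi Ishikawa. Quentin Ueda's chain of managers is Halima Novak, Fiona Cohen, Tobias Okafor, Vinh Ahmed, Aditi Ishikawa. The first manager that appears in both chains is Halima Novak.

Halima Novak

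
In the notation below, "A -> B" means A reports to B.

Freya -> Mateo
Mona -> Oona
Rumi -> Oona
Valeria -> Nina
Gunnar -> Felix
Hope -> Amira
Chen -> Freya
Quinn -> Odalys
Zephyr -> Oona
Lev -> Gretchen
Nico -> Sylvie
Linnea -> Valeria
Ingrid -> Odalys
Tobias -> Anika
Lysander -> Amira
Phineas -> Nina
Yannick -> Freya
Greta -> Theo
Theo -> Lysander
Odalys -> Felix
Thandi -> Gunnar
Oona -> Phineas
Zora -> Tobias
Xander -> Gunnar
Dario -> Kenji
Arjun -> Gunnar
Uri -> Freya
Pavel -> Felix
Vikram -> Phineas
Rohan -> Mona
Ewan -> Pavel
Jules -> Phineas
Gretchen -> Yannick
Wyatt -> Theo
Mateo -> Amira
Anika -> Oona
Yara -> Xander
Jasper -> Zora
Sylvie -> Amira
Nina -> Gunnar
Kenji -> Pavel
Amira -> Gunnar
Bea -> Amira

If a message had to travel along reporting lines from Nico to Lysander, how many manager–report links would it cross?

Nico is 2 levels below Amira, and Lysander is 1 level below Amira (their lowest common manager). The shortest path runs up from Nico to Amira and back down to Lysander: 2 + 1 = 3 links.

3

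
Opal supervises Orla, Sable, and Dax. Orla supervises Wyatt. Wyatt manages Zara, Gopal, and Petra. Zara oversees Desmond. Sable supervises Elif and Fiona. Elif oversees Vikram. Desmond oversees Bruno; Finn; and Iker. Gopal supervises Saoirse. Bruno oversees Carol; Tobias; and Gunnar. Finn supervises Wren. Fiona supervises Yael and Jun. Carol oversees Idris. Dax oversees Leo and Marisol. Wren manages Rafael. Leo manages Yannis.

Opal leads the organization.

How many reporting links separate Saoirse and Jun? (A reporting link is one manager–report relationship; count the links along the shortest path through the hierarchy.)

Saoirse is 4 levels below Opal, and Jun is 3 levels below Opal (their lowest common manager). The shortest path runs up from Saoirse to Opal and back down to Jun: 4 + 3 = 7 links.

7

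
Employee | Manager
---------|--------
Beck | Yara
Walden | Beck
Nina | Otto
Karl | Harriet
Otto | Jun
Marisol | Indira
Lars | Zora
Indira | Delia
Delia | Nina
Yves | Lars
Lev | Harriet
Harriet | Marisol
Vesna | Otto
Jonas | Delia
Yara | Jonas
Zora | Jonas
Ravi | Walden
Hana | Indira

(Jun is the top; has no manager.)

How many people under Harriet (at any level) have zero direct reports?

The people in Harriet's organization with no one reporting to them are Karl, Lev. That is 2.

2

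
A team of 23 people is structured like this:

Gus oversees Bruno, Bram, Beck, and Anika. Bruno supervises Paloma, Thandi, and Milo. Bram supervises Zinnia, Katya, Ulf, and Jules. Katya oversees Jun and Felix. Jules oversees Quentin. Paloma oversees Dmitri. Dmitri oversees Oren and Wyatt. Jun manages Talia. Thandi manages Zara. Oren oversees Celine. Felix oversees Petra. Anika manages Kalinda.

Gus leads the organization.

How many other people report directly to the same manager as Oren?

1

Oren reports to Dmitri. Dmitri's other direct reports are Wyatt — 1 peer.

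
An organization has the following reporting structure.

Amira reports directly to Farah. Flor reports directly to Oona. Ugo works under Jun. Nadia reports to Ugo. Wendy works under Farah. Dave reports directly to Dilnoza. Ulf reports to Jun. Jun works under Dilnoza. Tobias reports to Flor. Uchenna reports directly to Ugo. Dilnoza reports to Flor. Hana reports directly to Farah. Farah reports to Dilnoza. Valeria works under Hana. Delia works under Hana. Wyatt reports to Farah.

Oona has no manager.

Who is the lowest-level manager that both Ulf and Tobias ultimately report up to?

Ulf's chain of managers is Jun, Dilnoza, Flor, Oona. Tobias's chain of managers is Flor, Oona. The first manager that appears in both chains is Flor.

Flor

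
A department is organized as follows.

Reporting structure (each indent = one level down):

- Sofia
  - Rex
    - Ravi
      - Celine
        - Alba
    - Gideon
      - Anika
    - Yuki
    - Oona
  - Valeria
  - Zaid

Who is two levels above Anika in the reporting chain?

Anika reports to Gideon, and Gideon reports to Rex. So Anika's skip-level manager is Rex.

Rex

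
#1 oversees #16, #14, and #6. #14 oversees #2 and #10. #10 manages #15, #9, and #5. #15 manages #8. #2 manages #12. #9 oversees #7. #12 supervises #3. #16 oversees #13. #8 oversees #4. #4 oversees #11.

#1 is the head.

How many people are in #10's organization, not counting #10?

7

#10 directly manages #15, #9, #5. Under #15: #8, #4, #11 (3). Under #9: #7 (1). #5 has no reports. So #10's organization is 3 direct reports plus everyone under them: 4 + 2 + 1 = 7.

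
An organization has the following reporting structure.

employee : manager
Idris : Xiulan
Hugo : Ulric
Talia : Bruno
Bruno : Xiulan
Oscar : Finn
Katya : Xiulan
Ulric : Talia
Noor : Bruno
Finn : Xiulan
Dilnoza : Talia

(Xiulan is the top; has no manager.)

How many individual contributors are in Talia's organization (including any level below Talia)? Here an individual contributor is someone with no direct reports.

2

The people in Talia's organization with no one reporting to them are Dilnoza, Hugo. That is 2.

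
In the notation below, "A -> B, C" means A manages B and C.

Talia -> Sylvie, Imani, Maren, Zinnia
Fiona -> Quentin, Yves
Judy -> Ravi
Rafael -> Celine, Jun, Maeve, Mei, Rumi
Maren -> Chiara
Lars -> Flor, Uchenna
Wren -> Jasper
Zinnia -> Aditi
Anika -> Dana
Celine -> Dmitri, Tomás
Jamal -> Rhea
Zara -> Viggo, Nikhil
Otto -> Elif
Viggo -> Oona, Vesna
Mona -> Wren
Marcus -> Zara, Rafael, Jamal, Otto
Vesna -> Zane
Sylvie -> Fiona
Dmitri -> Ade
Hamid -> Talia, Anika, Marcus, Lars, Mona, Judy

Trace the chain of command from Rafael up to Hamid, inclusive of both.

Rafael -> Marcus -> Hamid

Rafael reports to Marcus. Marcus reports to Hamid. Hamid is at the top.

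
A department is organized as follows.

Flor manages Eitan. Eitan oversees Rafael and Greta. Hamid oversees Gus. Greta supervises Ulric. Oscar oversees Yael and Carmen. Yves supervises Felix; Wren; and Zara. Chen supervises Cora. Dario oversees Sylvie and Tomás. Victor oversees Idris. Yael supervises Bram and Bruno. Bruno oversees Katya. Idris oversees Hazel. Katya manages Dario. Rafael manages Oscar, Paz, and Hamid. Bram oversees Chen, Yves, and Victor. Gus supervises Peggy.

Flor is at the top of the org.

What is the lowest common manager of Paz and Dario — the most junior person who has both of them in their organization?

Paz's chain of managers is Rafael, Eitan, Flor. Dario's chain of managers is Katya, Bruno, Yael, Oscar, Rafael, Eitan, Flor. The first manager that appears in both chains is Rafael.

Rafael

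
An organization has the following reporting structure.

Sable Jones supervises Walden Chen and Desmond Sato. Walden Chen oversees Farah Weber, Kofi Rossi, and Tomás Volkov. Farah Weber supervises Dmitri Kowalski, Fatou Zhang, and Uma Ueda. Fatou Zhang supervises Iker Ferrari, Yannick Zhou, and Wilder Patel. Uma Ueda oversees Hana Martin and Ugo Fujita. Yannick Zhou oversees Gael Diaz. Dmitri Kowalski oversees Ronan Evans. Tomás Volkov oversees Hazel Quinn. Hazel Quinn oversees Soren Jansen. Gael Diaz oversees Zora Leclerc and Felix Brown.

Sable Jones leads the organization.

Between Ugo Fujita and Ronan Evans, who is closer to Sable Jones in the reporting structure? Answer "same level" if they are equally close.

same level

Both Ugo Fujita and Ronan Evans are 4 levels below Sable Jones.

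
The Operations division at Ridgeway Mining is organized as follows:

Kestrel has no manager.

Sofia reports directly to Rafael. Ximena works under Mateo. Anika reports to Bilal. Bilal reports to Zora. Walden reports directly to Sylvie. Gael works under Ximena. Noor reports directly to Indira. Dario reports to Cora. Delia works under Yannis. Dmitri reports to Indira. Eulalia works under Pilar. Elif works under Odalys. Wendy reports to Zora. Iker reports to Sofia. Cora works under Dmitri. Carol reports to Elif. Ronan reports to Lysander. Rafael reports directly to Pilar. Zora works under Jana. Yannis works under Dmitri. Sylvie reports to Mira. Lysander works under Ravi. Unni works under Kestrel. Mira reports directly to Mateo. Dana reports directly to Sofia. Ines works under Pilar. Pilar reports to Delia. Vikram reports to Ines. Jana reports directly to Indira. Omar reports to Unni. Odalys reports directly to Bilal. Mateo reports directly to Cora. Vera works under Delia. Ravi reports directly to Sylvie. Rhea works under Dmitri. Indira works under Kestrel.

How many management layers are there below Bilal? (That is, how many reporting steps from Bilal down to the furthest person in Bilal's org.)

The longest chain under Bilal runs Bilal → Odalys → Elif → Carol, which is 3 levels below Bilal.

3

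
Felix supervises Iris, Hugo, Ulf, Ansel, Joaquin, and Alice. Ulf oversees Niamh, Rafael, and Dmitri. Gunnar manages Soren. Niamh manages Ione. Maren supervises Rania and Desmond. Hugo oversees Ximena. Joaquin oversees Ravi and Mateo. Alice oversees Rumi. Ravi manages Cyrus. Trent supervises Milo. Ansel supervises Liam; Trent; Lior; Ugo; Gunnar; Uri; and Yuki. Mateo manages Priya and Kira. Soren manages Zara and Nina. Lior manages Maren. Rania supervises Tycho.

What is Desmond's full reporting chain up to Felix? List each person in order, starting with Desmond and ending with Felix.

Desmond -> Maren -> Lior -> Ansel -> Felix

Desmond reports to Maren. Maren reports to Lior. Lior reports to Ansel. Ansel reports to Felix. Felix is at the top.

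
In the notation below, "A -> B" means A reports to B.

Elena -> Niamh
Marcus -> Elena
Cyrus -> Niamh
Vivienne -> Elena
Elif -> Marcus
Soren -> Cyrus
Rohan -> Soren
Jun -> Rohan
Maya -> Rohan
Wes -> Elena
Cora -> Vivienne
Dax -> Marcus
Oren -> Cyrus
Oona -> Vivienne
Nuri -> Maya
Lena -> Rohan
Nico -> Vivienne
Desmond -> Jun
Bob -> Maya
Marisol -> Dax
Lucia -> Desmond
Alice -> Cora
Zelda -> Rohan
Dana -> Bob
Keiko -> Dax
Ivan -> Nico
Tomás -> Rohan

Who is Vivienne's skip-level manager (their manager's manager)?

Niamh

Vivienne reports to Elena, and Elena reports to Niamh. So Vivienne's skip-level manager is Niamh.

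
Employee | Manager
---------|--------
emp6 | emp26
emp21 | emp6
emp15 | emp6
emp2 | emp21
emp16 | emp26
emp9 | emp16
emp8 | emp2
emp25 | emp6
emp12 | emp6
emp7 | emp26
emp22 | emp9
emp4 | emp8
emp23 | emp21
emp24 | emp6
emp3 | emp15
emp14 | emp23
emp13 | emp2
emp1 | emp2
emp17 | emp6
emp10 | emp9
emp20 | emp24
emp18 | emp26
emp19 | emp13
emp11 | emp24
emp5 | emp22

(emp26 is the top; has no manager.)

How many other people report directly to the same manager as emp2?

1

emp2 reports to emp21. emp21's other direct reports are emp23 — 1 peer.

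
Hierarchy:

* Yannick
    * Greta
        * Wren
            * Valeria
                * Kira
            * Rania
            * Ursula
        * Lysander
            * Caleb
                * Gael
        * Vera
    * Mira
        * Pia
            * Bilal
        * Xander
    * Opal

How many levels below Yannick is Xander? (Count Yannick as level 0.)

2

Chain from Xander up to Yannick: Xander → Mira → Yannick. That is 2 steps up, so Xander is 2 levels below Yannick.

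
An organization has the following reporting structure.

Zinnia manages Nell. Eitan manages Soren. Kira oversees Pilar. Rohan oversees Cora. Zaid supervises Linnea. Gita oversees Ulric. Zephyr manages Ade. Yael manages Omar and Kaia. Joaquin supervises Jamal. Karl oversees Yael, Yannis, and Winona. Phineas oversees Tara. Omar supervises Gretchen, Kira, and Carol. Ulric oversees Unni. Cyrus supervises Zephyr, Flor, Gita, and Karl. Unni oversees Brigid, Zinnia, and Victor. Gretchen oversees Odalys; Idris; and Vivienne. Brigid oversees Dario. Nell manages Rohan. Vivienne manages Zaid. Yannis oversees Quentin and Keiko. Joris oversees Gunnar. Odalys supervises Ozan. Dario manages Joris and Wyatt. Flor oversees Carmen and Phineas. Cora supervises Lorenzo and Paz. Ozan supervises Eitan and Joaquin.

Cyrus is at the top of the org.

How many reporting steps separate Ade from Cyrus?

2

Chain from Ade up to Cyrus: Ade → Zephyr → Cyrus. That is 2 steps up, so Ade is 2 levels below Cyrus.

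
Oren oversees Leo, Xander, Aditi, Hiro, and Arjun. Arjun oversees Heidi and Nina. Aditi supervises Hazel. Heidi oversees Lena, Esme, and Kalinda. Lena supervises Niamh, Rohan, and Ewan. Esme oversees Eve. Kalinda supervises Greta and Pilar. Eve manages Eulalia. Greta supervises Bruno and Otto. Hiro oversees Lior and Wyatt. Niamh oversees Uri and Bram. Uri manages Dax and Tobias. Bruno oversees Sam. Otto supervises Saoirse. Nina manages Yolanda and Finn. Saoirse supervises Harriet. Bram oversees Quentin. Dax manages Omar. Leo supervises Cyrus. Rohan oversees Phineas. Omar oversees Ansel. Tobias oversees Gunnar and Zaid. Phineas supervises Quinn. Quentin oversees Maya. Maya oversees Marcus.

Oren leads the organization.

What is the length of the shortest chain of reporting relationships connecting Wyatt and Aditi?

Wyatt is 2 levels below Oren, and Aditi is 1 level below Oren (their lowest common manager). The shortest path runs up from Wyatt to Oren and back down to Aditi: 2 + 1 = 3 links.

3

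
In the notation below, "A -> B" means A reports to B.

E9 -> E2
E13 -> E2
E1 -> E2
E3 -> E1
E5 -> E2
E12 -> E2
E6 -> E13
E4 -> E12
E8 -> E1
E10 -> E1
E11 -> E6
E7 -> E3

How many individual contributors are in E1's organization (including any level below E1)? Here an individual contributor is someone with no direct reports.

3

The people in E1's organization with no one reporting to them are E10, E8, E7. That is 3.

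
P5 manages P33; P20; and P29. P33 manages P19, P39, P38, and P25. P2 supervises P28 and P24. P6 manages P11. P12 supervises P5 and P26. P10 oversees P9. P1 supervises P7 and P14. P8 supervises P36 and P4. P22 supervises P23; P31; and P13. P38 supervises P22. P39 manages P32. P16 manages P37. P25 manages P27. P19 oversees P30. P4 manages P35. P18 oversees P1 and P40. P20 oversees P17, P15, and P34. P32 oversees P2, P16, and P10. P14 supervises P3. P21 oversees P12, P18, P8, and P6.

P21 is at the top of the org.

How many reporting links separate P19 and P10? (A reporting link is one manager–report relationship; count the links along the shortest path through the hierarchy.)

P19 is 1 level below P33, and P10 is 3 levels below P33 (their lowest common manager). The shortest path runs up from P19 to P33 and back down to P10: 1 + 3 = 4 links.

4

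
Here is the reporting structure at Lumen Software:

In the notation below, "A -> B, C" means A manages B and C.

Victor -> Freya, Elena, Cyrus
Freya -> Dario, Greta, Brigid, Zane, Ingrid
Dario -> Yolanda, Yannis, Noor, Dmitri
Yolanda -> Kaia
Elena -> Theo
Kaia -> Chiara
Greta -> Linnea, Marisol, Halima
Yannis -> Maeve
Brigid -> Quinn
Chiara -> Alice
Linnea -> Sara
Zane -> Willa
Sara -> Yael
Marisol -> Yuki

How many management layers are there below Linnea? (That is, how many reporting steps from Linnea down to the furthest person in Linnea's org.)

The longest chain under Linnea runs Linnea → Sara → Yael, which is 2 levels below Linnea.

2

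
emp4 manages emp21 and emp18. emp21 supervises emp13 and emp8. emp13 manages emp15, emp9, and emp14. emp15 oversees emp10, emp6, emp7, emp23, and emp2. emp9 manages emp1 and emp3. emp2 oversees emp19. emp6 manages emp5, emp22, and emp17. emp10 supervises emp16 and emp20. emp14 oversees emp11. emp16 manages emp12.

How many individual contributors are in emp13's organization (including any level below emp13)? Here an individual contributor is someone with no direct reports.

11

The people in emp13's organization with no one reporting to them are emp11, emp3, emp1, emp7, emp23, emp20, emp12, emp5, emp22, emp17, emp19. That is 11.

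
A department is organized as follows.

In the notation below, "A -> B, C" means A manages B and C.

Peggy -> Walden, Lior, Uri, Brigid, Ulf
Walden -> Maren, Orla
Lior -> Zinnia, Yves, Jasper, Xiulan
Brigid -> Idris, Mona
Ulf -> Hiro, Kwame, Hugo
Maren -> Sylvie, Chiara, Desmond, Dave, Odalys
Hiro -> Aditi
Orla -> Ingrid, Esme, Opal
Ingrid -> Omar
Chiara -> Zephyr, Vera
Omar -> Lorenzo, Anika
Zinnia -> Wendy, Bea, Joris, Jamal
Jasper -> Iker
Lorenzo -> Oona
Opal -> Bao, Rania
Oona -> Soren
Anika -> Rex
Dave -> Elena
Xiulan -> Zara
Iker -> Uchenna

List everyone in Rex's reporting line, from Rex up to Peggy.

Rex reports to Anika. Anika reports to Omar. Omar reports to Ingrid. Ingrid reports to Orla. Orla reports to Walden. Walden reports to Peggy. Peggy is at the top.

Rex -> Anika -> Omar -> Ingrid -> Orla -> Walden -> Peggy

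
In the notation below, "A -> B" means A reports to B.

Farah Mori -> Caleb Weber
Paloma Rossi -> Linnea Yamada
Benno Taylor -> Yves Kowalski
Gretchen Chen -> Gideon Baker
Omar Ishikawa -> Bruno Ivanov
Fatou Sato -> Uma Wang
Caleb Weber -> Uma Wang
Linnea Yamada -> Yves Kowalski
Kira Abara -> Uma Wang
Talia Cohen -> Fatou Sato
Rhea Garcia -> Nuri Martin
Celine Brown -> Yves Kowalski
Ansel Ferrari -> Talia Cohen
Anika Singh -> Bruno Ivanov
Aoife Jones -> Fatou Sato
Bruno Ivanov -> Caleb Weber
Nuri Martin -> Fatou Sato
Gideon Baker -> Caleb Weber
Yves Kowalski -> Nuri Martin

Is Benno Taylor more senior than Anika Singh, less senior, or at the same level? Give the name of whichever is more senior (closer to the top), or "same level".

Benno Taylor is 4 levels below Uma Wang; Anika Singh is 3. Anika Singh is higher.

Anika Singh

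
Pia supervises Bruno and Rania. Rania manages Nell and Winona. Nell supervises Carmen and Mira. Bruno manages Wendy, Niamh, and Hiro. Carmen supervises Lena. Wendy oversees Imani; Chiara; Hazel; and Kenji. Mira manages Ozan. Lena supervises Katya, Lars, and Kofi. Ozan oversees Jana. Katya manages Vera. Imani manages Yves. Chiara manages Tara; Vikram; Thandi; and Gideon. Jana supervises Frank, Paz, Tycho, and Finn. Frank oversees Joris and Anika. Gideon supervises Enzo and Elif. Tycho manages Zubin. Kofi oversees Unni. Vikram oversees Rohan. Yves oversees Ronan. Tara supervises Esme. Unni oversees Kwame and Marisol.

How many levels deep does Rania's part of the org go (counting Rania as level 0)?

The longest chain under Rania runs Rania → Nell → Mira → Ozan → Jana → Tycho → Zubin, which is 6 levels below Rania.

6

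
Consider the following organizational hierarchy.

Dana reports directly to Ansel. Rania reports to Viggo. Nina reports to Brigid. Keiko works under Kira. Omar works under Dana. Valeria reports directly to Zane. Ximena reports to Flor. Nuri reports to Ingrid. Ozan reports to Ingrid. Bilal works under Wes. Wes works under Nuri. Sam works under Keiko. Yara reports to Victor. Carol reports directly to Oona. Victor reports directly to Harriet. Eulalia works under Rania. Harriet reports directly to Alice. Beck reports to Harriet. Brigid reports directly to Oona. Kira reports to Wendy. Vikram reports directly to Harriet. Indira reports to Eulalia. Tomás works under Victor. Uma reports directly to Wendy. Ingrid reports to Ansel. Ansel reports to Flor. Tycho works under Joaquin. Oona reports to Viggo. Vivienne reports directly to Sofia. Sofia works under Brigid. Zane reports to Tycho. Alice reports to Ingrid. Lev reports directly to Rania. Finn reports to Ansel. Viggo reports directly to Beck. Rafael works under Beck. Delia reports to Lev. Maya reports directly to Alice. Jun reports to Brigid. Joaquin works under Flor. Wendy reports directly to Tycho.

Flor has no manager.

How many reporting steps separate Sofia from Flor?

Chain from Sofia up to Flor: Sofia → Brigid → Oona → Viggo → Beck → Harriet → Alice → Ingrid → Ansel → Flor. That is 9 steps up, so Sofia is 9 levels below Flor.

9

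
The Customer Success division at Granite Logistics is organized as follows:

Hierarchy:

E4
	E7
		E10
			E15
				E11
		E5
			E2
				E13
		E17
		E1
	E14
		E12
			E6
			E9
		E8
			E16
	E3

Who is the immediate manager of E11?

E15

E11 reports directly to E15.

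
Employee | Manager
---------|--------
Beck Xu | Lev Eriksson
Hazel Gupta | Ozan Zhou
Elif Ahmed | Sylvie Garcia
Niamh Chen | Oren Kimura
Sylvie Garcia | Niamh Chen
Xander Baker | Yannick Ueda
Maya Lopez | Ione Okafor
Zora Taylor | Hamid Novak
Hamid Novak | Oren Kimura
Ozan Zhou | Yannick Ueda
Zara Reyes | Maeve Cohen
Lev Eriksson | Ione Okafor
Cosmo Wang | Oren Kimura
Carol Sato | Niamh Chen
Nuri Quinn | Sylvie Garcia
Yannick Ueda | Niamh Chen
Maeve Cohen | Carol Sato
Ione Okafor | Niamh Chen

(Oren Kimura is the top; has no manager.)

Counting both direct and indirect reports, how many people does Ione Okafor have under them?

3

Ione Okafor directly manages Maya Lopez, Lev Eriksson. Maya Lopez has no reports. Under Lev Eriksson: Beck Xu (1). So Ione Okafor's organization is 2 direct reports plus everyone under them: 1 + 2 = 3.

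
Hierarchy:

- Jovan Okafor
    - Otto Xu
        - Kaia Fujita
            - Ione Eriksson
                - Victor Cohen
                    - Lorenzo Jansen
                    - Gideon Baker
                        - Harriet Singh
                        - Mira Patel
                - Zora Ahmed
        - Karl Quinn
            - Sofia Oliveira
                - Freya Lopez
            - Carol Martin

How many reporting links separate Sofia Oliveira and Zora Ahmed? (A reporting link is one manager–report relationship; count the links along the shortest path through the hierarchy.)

Sofia Oliveira is 2 levels below Otto Xu, and Zora Ahmed is 3 levels below Otto Xu (their lowest common manager). The shortest path runs up from Sofia Oliveira to Otto Xu and back down to Zora Ahmed: 2 + 3 = 5 links.

5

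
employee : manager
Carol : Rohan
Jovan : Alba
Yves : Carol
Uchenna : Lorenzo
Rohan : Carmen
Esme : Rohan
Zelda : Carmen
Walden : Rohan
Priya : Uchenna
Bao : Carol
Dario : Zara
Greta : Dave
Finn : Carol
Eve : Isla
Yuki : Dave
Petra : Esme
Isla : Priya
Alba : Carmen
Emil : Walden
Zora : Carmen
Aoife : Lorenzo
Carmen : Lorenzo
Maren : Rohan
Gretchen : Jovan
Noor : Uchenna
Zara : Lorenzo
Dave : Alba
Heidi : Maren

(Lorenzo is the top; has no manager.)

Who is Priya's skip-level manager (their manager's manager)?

Priya reports to Uchenna, and Uchenna reports to Lorenzo. So Priya's skip-level manager is Lorenzo.

Lorenzo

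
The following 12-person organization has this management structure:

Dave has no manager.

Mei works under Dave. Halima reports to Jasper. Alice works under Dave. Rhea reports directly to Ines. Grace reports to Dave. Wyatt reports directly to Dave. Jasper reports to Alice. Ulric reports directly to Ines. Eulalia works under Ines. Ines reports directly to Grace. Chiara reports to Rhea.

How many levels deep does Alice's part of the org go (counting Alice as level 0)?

The longest chain under Alice runs Alice → Jasper → Halima, which is 2 levels below Alice.

2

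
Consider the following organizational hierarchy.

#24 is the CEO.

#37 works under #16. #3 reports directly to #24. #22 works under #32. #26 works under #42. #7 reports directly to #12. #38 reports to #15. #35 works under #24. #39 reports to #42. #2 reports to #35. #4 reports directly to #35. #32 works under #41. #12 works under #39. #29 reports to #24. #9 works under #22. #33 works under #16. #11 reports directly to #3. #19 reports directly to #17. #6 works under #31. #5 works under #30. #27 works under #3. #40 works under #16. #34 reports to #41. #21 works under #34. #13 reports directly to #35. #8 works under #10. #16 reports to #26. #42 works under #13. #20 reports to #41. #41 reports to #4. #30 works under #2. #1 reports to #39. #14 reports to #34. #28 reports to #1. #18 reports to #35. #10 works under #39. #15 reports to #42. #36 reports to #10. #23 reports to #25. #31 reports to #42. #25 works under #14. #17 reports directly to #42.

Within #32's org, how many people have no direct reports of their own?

The only person in #32's organization with no one reporting to them is #9. That is 1.

1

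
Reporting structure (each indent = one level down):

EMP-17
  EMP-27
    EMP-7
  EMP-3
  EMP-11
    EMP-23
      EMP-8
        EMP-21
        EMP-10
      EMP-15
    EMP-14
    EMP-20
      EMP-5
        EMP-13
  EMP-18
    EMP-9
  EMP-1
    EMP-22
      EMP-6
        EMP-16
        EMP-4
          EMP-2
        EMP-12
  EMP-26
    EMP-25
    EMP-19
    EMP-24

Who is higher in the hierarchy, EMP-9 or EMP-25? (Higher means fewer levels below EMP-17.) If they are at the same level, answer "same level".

same level

Both EMP-9 and EMP-25 are 2 levels below EMP-17.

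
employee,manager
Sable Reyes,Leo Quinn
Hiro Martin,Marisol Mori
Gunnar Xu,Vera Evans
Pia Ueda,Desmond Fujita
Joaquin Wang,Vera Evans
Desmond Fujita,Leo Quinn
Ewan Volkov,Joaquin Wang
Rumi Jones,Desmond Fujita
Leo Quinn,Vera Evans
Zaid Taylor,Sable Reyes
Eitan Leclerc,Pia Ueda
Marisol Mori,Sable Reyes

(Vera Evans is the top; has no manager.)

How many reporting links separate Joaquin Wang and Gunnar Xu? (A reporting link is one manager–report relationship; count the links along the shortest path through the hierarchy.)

Joaquin Wang is 1 level below Vera Evans, and Gunnar Xu is 1 level below Vera Evans (their lowest common manager). The shortest path runs up from Joaquin Wang to Vera Evans and back down to Gunnar Xu: 1 + 1 = 2 links.

2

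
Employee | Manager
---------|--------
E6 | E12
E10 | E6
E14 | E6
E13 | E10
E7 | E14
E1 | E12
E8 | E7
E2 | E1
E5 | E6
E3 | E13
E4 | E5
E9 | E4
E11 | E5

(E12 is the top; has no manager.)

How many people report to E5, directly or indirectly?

E5 directly manages E4, E11. Under E4: E9 (1). E11 has no reports. So E5's organization is 2 direct reports plus everyone under them: 2 + 1 = 3.

3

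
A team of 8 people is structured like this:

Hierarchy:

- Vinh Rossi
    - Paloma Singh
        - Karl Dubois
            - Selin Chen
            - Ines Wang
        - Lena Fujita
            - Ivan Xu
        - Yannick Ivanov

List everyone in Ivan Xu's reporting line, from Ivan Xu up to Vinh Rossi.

Ivan Xu reports to Lena Fujita. Lena Fujita reports to Paloma Singh. Paloma Singh reports to Vinh Rossi. Vinh Rossi is at the top.

Ivan Xu -> Lena Fujita -> Paloma Singh -> Vinh Rossi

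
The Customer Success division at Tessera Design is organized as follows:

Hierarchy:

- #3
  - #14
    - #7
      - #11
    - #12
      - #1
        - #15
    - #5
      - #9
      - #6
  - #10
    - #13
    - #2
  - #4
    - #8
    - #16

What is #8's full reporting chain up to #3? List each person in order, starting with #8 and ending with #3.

#8 -> #4 -> #3

#8 reports to #4. #4 reports to #3. #3 is at the top.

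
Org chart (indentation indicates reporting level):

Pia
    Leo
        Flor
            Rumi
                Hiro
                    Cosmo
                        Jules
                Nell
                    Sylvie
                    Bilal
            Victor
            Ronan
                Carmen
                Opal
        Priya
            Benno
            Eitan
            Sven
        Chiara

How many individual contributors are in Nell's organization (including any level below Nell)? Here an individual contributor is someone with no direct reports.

The people in Nell's organization with no one reporting to them are Bilal, Sylvie. That is 2.

2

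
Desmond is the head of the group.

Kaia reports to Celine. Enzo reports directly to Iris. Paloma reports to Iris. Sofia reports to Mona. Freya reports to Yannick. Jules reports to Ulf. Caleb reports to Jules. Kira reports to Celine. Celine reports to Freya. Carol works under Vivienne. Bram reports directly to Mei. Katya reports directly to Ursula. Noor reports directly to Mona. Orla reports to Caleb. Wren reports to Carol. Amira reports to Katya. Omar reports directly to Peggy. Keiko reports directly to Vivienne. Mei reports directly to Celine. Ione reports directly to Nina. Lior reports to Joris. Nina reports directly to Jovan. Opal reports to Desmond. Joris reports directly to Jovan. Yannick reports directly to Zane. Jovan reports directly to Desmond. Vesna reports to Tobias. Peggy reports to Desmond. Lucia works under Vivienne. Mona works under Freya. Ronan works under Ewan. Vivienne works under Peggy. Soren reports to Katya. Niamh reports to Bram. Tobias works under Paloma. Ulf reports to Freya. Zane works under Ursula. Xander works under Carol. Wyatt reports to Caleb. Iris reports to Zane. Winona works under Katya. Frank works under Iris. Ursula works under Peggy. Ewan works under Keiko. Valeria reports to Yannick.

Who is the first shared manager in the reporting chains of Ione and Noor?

Desmond

Ione's chain of managers is Nina, Jovan, Desmond. Noor's chain of managers is Mona, Freya, Yannick, Zane, Ursula, Peggy, Desmond. The first manager that appears in both chains is Desmond.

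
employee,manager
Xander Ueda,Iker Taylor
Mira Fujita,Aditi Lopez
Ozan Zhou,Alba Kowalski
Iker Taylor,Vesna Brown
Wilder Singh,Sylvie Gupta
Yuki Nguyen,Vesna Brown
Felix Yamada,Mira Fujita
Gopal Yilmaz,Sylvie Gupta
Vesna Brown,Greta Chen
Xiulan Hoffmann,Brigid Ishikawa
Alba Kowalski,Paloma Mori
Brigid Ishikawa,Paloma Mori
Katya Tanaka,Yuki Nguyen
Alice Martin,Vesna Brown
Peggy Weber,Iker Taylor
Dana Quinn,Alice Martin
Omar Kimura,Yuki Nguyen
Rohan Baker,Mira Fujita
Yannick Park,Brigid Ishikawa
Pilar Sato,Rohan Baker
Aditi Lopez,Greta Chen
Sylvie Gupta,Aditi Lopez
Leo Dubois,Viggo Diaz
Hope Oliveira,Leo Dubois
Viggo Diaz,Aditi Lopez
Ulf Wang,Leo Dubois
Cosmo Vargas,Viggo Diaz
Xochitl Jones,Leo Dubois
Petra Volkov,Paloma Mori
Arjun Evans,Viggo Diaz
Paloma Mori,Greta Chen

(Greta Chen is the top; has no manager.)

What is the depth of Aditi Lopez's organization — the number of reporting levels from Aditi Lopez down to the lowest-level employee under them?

The longest chain under Aditi Lopez runs Aditi Lopez → Mira Fujita → Rohan Baker → Pilar Sato, which is 3 levels below Aditi Lopez.

3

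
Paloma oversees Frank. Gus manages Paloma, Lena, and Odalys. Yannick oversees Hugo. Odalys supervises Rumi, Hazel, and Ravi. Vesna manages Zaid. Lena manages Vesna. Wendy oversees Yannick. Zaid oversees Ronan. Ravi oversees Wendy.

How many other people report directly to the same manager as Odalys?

2

Odalys reports to Gus. Gus's other direct reports are Lena, Paloma — 2 peers.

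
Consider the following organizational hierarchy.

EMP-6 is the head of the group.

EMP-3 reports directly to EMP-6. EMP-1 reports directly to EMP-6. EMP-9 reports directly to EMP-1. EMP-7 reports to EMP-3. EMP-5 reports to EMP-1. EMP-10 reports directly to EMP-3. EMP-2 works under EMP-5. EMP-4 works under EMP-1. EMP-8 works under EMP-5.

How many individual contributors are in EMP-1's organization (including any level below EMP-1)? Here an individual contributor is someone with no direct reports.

4

The people in EMP-1's organization with no one reporting to them are EMP-4, EMP-8, EMP-2, EMP-9. That is 4.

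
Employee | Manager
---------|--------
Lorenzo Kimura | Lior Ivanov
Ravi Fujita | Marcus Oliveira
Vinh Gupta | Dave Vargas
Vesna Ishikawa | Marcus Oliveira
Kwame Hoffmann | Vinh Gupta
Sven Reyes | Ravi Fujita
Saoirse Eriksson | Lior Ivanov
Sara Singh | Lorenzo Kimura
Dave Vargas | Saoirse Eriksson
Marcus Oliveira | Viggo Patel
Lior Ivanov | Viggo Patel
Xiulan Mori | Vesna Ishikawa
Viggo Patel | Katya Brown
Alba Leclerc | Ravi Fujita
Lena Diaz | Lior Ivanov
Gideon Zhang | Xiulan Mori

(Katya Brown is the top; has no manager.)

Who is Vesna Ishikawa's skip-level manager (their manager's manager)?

Viggo Patel

Vesna Ishikawa reports to Marcus Oliveira, and Marcus Oliveira reports to Viggo Patel. So Vesna Ishikawa's skip-level manager is Viggo Patel.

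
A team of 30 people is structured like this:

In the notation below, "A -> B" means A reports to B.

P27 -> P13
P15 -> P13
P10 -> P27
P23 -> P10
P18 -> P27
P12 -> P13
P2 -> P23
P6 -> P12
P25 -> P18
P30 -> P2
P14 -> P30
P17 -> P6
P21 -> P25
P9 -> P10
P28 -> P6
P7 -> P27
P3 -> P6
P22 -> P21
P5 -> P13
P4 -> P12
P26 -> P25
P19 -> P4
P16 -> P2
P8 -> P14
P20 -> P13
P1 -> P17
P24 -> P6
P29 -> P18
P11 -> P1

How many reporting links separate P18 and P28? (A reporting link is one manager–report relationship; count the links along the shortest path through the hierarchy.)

5

P18 is 2 levels below P13, and P28 is 3 levels below P13 (their lowest common manager). The shortest path runs up from P18 to P13 and back down to P28: 2 + 3 = 5 links.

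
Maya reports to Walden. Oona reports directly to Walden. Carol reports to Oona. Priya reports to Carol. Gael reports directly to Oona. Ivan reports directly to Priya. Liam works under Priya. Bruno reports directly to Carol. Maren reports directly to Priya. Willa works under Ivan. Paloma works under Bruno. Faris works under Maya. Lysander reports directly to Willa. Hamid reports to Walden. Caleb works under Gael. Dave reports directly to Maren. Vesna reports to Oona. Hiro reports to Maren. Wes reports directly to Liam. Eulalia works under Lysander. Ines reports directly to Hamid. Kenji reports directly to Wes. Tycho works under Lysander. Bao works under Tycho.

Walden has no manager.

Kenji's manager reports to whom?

Liam

Kenji reports to Wes, and Wes reports to Liam. So Kenji's skip-level manager is Liam.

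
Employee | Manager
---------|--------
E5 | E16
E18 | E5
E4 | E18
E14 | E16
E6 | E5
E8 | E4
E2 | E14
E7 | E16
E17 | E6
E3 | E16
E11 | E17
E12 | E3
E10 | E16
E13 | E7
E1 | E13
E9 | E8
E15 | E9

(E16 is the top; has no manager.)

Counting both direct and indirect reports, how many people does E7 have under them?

E7 directly manages E13. Under E13: E1 (1). That's 2 in total.

2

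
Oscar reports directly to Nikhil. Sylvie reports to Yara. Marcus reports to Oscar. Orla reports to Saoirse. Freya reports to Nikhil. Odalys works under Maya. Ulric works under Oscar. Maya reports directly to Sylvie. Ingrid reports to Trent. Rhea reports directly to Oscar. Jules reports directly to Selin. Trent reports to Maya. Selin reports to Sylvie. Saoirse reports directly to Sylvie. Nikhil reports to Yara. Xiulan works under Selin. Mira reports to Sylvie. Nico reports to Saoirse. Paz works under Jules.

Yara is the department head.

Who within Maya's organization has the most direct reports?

Maya

Direct-report counts within Maya's organization: Maya has 2; Trent has 1. The largest is 2, held by Maya.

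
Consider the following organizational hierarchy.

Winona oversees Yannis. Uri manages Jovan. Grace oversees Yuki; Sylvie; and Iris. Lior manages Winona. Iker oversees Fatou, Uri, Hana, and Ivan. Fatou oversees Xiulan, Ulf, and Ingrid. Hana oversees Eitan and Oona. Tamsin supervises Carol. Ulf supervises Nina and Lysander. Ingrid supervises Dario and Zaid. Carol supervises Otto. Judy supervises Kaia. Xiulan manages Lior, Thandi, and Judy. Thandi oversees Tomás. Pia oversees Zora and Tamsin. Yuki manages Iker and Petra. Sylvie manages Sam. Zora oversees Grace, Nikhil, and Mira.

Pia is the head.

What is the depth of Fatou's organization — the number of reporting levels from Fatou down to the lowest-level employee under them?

4

The longest chain under Fatou runs Fatou → Xiulan → Lior → Winona → Yannis, which is 4 levels below Fatou.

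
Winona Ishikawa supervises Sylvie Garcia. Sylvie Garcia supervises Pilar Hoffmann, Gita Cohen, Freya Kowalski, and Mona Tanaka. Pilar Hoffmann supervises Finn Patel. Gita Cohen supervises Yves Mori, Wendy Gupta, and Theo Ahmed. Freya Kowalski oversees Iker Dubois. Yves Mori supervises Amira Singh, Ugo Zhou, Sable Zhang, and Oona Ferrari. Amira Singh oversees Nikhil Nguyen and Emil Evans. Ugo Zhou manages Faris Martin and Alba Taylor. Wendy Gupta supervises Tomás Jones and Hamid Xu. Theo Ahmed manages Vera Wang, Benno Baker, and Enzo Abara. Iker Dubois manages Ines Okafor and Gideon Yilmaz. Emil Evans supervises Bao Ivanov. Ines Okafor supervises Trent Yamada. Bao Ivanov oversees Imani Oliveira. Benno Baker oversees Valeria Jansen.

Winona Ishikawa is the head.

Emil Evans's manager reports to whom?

Yves Mori

Emil Evans reports to Amira Singh, and Amira Singh reports to Yves Mori. So Emil Evans's skip-level manager is Yves Mori.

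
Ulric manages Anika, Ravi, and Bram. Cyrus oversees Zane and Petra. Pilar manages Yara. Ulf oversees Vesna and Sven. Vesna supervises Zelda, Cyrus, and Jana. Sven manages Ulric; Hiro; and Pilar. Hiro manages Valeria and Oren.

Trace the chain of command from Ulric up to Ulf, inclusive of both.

Ulric reports to Sven. Sven reports to Ulf. Ulf is at the top.

Ulric -> Sven -> Ulf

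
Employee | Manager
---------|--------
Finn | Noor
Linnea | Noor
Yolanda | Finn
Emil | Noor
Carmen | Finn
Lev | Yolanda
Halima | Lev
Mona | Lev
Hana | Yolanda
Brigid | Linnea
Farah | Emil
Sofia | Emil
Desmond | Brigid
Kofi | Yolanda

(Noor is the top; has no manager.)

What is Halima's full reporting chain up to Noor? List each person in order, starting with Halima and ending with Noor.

Halima -> Lev -> Yolanda -> Finn -> Noor

Halima reports to Lev. Lev reports to Yolanda. Yolanda reports to Finn. Finn reports to Noor. Noor is at the top.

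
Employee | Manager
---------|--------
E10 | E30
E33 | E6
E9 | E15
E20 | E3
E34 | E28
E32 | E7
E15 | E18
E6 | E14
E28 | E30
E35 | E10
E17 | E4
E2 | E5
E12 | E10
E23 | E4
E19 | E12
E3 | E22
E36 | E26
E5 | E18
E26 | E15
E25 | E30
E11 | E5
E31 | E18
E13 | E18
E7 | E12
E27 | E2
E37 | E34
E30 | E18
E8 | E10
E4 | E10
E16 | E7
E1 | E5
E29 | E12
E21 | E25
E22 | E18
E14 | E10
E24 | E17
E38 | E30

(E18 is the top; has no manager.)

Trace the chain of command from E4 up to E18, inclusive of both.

E4 reports to E10. E10 reports to E30. E30 reports to E18. E18 is at the top.

E4 -> E10 -> E30 -> E18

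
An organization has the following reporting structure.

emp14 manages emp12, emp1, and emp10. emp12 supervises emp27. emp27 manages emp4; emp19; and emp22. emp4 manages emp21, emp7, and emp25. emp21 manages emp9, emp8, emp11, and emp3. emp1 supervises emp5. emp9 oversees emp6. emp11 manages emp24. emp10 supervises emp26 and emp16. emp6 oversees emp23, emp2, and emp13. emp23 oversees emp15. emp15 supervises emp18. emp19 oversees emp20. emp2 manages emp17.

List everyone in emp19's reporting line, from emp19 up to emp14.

emp19 -> emp27 -> emp12 -> emp14

emp19 reports to emp27. emp27 reports to emp12. emp12 reports to emp14. emp14 is at the top.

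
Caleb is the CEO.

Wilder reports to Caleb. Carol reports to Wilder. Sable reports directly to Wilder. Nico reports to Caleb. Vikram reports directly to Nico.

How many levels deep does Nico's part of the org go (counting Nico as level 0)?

The longest chain under Nico runs Nico → Vikram, which is 1 level below Nico.

1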